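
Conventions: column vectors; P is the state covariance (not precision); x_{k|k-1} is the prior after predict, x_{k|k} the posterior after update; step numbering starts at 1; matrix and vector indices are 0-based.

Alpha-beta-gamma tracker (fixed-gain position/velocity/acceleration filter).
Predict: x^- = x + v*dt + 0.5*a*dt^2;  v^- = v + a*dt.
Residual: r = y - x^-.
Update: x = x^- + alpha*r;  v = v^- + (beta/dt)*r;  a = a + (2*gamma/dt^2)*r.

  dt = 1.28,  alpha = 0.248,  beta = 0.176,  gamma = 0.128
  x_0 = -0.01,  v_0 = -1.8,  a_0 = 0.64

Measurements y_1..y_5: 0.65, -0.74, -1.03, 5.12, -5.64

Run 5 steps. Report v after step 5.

step 1: x_pred=-1.7897  r=2.4397  x^+=-1.1847  v^+=-0.6453  a^+=1.0212
step 2: x_pred=-1.1741  r=0.4341  x^+=-1.0665  v^+=0.7215  a^+=1.0890
step 3: x_pred=0.7492  r=-1.7792  x^+=0.3080  v^+=1.8708  a^+=0.8110
step 4: x_pred=3.3670  r=1.7530  x^+=3.8018  v^+=3.1500  a^+=1.0849
step 5: x_pred=8.7225  r=-14.3625  x^+=5.1606  v^+=2.5639  a^+=-1.1592

v_post = 2.5639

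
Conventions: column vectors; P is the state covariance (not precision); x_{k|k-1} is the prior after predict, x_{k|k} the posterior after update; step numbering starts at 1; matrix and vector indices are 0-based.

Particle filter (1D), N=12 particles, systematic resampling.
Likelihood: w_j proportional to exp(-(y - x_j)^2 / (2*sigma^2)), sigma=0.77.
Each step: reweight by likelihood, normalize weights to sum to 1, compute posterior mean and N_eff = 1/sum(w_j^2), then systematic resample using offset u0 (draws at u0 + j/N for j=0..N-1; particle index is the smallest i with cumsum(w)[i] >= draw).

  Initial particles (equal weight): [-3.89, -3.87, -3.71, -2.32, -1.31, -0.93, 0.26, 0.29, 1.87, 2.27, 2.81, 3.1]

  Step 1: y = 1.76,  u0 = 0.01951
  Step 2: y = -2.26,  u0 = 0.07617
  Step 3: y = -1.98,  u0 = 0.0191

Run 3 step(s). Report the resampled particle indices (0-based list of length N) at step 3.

resampled_idx = [0, 1, 2, 3, 4, 4, 5, 6, 8, 9, 10, 11]

step 1: w=[0.0000, 0.0000, 0.0000, 0.0000, 0.0001, 0.0008, 0.0551, 0.0594, 0.3637, 0.2951, 0.1450, 0.0808]  mean=2.0385  Neff=3.9456  idx=[6, 7, 8, 8, 8, 8, 9, 9, 9, 9, 10, 11]
step 2: w=[0.5319, 0.4679, 0.0001, 0.0001, 0.0001, 0.0001, 0.0000, 0.0000, 0.0000, 0.0000, 0.0000, 0.0000]  mean=0.2745  Neff=1.9929  idx=[0, 0, 0, 0, 0, 0, 1, 1, 1, 1, 1, 1]
step 3: w=[0.0881, 0.0881, 0.0881, 0.0881, 0.0881, 0.0881, 0.0786, 0.0786, 0.0786, 0.0786, 0.0786, 0.0786]  mean=0.2741  Neff=11.9612  idx=[0, 1, 2, 3, 4, 4, 5, 6, 8, 9, 10, 11]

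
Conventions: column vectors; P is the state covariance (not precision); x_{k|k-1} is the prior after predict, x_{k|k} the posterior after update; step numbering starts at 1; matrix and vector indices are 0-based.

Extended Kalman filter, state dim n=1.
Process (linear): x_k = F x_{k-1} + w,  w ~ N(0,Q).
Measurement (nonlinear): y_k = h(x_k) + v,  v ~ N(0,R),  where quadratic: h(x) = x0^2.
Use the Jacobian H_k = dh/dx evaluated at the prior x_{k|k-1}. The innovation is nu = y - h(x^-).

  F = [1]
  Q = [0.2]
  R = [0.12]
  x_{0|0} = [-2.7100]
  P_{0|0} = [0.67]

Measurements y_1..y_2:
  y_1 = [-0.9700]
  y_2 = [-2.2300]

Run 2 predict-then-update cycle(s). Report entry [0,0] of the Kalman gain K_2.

step 1: x^-=[-2.7100]  P^-=[0.8700]  H_jac=[-5.4200]  S=[25.6775]  K=[-0.1836]  nu=[-8.3141]  x^+=[-1.1832]  P^+=[0.0041]
step 2: x^-=[-1.1832]  P^-=[0.2041]  H_jac=[-2.3664]  S=[1.2627]  K=[-0.3824]  nu=[-3.6300]  x^+=[0.2050]  P^+=[0.0194]

K[0,0] = -0.3824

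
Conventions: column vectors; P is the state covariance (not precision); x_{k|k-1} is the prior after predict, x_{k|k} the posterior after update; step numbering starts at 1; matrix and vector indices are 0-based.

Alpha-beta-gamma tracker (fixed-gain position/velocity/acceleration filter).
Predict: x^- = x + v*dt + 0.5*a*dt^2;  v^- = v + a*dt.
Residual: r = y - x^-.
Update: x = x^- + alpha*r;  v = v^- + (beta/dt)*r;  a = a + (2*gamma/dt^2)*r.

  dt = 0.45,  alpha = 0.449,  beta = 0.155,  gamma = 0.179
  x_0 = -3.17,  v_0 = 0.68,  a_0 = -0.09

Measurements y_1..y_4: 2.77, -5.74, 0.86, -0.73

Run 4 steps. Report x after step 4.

step 1: x_pred=-2.8731  r=5.6431  x^+=-0.3394  v^+=2.5832  a^+=9.8865
step 2: x_pred=1.8241  r=-7.5641  x^+=-1.5722  v^+=4.4267  a^+=-3.4861
step 3: x_pred=0.0669  r=0.7931  x^+=0.4230  v^+=3.1312  a^+=-2.0840
step 4: x_pred=1.6210  r=-2.3510  x^+=0.5654  v^+=1.3836  a^+=-6.2403

x_post = 0.5654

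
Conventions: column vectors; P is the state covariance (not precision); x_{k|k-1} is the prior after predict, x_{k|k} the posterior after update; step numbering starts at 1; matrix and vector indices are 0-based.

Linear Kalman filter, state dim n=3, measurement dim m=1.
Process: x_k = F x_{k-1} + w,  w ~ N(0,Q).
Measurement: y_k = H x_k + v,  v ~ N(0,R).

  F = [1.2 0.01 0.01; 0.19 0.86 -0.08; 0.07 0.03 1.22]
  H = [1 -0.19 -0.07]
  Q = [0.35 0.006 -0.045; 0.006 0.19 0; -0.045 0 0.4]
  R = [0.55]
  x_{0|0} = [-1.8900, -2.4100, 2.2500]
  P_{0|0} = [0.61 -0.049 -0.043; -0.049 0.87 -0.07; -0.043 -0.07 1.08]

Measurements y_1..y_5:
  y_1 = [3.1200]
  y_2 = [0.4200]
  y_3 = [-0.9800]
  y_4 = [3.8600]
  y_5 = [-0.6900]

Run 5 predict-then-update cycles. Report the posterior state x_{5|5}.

step 1: x^-=[-2.2696, -2.6117, 2.5404]  P^-=[1.2264 0.1045 -0.0460; 0.1045 0.8573 -0.1611; -0.0460 -0.1611 1.9986]  S=[1.7795]  K=[0.6798; -0.0265; -0.0873]  nu=[5.0712]  x^+=[1.1778, -2.7459, 2.0979]  P^+=[0.4040 0.1365 0.0596; 0.1365 0.8561 -0.1652; 0.0596 -0.1652 1.9850]
step 2: x^-=[1.4069, -2.3055, 2.5595]  P^-=[0.9367 0.2382 0.1036; 0.2382 0.9160 -0.3167; 0.1036 -0.3167 3.3559]  S=[1.4228]  K=[0.6215; 0.0607; -0.0500]  nu=[-1.2457]  x^+=[0.6327, -2.3810, 2.6218]  P^+=[0.3872 0.1845 0.1478; 0.1845 0.9107 -0.3124; 0.1478 -0.3124 3.3524]
step 3: x^-=[0.7616, -2.1372, 3.1714]  P^-=[0.9159 0.2739 0.2481; 0.2739 0.9978 -0.5800; 0.2481 -0.5800 5.3955]  S=[1.3742]  K=[0.6160; 0.0909; -0.0141]  nu=[-1.9257]  x^+=[-0.4247, -2.3122, 3.1987]  P^+=[0.3944 0.1969 0.2600; 0.1969 0.9865 -0.5782; 0.2600 -0.5782 5.3952]
step 4: x^-=[-0.5007, -2.3251, 3.8033]  P^-=[0.9295 0.2747 0.4351; 0.2747 1.1044 -1.0294; 0.4351 -1.0294 8.4360]  S=[1.3680]  K=[0.6190; 0.1001; 0.0294]  nu=[4.1852]  x^+=[2.0900, -1.9061, 3.9262]  P^+=[0.4053 0.1900 0.4103; 0.1900 1.0907 -1.0334; 0.4103 -1.0334 8.4348]
step 5: x^-=[2.5282, -1.5562, 4.8791]  P^-=[0.9487 0.2508 0.6872; 0.2508 1.2571 -1.7661; 0.6872 -1.7661 12.9526]  S=[1.3691]  K=[0.6230; 0.0990; 0.0848]  nu=[-3.1724]  x^+=[0.5517, -1.8703, 4.6100]  P^+=[0.4173 0.1663 0.6149; 0.1663 1.2436 -1.7776; 0.6149 -1.7776 12.9428]

x_post = [0.5517, -1.8703, 4.6100]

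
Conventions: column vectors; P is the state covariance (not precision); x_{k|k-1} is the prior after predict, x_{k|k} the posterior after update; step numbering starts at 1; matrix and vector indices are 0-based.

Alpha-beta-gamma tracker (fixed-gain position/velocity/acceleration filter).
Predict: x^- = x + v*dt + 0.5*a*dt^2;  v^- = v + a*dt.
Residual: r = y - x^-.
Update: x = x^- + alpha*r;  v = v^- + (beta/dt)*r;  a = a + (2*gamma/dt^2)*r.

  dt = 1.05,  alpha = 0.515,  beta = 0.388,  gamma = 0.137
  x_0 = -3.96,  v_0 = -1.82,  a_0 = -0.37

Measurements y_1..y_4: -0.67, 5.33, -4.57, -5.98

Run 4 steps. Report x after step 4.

x_post = -1.1091

step 1: x_pred=-6.0750  r=5.4050  x^+=-3.2914  v^+=-0.2112  a^+=0.9733
step 2: x_pred=-2.9767  r=8.3067  x^+=1.3013  v^+=3.8802  a^+=3.0377
step 3: x_pred=7.0500  r=-11.6200  x^+=1.0657  v^+=2.7759  a^+=0.1498
step 4: x_pred=4.0630  r=-10.0430  x^+=-1.1091  v^+=-0.7779  a^+=-2.3461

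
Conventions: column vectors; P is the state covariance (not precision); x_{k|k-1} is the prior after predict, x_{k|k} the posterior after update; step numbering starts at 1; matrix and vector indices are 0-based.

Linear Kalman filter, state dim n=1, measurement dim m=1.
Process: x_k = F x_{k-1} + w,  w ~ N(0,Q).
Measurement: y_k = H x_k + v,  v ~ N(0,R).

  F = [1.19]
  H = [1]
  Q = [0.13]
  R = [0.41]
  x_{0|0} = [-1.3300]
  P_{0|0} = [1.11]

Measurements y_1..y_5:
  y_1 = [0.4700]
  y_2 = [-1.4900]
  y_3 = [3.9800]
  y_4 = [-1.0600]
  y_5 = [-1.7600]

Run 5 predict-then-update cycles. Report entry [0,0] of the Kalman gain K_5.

step 1: x^-=[-1.5827]  P^-=[1.7019]  S=[2.1119]  K=[0.8059]  nu=[2.0527]  x^+=[0.0715]  P^+=[0.3304]
step 2: x^-=[0.0851]  P^-=[0.5979]  S=[1.0079]  K=[0.5932]  nu=[-1.5751]  x^+=[-0.8493]  P^+=[0.2432]
step 3: x^-=[-1.0106]  P^-=[0.4744]  S=[0.8844]  K=[0.5364]  nu=[4.9906]  x^+=[1.6664]  P^+=[0.2199]
step 4: x^-=[1.9831]  P^-=[0.4414]  S=[0.8514]  K=[0.5185]  nu=[-3.0431]  x^+=[0.4053]  P^+=[0.2126]
step 5: x^-=[0.4823]  P^-=[0.4310]  S=[0.8410]  K=[0.5125]  nu=[-2.2423]  x^+=[-0.6669]  P^+=[0.2101]

K[0,0] = 0.5125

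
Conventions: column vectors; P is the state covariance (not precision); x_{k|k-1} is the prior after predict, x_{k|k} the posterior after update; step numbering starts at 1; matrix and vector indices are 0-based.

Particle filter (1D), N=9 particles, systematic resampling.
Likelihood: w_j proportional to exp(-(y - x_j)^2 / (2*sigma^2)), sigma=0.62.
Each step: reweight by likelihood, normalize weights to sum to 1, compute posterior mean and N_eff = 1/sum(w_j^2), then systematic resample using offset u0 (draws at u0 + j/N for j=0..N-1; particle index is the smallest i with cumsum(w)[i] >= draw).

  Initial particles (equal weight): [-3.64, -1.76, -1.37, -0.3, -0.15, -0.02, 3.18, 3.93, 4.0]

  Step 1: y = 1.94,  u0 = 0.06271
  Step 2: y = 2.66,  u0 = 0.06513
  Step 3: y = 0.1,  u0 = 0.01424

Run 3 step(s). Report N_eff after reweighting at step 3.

N_eff = 9.0000

step 1: w=[0.0000, 0.0000, 0.0000, 0.0093, 0.0217, 0.0431, 0.8633, 0.0370, 0.0256]  mean=2.9858  Neff=1.3339  idx=[5, 6, 6, 6, 6, 6, 6, 6, 7]
step 2: w=[0.0000, 0.1394, 0.1394, 0.1394, 0.1394, 0.1394, 0.1394, 0.1394, 0.0243]  mean=3.1982  Neff=7.3216  idx=[1, 2, 3, 3, 4, 5, 6, 7, 7]
step 3: w=[0.1111, 0.1111, 0.1111, 0.1111, 0.1111, 0.1111, 0.1111, 0.1111, 0.1111]  mean=3.1800  Neff=9.0000  idx=[0, 1, 2, 3, 4, 5, 6, 7, 8]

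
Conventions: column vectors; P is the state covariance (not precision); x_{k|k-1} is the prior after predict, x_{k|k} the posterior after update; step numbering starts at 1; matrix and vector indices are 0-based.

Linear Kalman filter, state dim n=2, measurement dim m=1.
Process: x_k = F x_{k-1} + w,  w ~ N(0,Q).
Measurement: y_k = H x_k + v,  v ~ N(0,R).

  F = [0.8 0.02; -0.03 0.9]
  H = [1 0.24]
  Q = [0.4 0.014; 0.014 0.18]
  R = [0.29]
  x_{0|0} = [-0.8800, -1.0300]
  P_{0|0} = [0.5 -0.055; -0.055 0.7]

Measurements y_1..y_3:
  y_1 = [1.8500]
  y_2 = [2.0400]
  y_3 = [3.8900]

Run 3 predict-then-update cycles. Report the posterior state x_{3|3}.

step 1: x^-=[-0.7246, -0.9006]  P^-=[0.7185 -0.0250; -0.0250 0.7504]  S=[1.0398]  K=[0.6853; 0.1492]  nu=[2.7907]  x^+=[1.1878, -0.4842]  P^+=[0.2302 -0.1313; -0.1313 0.7273]
step 2: x^-=[0.9406, -0.4714]  P^-=[0.5434 -0.0729; -0.0729 0.7764]  S=[0.8432]  K=[0.6238; 0.1346]  nu=[1.2126]  x^+=[1.6969, -0.3083]  P^+=[0.2154 -0.1436; -0.1436 0.7611]
step 3: x^-=[1.3514, -0.3284]  P^-=[0.5335 -0.0808; -0.0808 0.8045]  S=[0.8311]  K=[0.6186; 0.1351]  nu=[2.6174]  x^+=[2.9706, 0.0252]  P^+=[0.2155 -0.1503; -0.1503 0.7893]

x_post = [2.9706, 0.0252]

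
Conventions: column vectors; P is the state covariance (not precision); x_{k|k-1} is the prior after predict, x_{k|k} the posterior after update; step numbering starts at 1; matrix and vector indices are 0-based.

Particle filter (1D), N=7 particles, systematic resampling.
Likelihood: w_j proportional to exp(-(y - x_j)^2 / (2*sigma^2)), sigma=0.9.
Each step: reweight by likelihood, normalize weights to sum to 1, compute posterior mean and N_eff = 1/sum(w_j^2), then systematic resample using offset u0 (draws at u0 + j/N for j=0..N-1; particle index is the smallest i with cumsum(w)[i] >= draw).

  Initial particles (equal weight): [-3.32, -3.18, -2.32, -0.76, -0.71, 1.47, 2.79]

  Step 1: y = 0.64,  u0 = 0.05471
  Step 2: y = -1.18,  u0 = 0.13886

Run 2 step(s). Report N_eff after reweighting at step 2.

step 1: w=[0.0000, 0.0001, 0.0033, 0.2228, 0.2425, 0.4882, 0.0431]  mean=0.4881  Neff=2.8684  idx=[3, 3, 4, 5, 5, 5, 5]
step 2: w=[0.3299, 0.3299, 0.3209, 0.0048, 0.0048, 0.0048, 0.0048]  mean=-0.7010  Neff=3.1177  idx=[0, 0, 1, 1, 2, 2, 6]

N_eff = 3.1177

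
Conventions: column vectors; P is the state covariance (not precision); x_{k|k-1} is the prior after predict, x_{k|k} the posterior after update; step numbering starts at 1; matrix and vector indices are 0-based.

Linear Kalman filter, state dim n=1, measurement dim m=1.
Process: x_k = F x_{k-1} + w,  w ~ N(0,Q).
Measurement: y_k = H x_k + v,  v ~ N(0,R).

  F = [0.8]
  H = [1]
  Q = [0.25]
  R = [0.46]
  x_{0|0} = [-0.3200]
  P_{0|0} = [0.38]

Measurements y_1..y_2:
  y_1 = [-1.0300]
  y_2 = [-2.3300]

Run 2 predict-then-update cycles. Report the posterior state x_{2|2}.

x_post = [-1.3672]

step 1: x^-=[-0.2560]  P^-=[0.4932]  S=[0.9532]  K=[0.5174]  nu=[-0.7740]  x^+=[-0.6565]  P^+=[0.2380]
step 2: x^-=[-0.5252]  P^-=[0.4023]  S=[0.8623]  K=[0.4666]  nu=[-1.8048]  x^+=[-1.3672]  P^+=[0.2146]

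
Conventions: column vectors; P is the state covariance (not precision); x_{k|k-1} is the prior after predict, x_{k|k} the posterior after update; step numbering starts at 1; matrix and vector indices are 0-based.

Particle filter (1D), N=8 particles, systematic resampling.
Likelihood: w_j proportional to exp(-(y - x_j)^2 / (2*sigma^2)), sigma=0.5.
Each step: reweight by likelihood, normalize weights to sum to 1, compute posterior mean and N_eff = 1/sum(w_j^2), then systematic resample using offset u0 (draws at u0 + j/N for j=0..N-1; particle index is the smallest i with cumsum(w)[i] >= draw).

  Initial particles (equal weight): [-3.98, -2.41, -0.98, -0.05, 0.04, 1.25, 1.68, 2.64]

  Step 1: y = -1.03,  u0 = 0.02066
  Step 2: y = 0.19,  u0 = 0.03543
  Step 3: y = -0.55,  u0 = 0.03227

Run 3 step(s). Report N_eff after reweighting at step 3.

step 1: w=[0.0000, 0.0175, 0.7866, 0.1158, 0.0801, 0.0000, 0.0000, 0.0000]  mean=-0.8156  Neff=1.5654  idx=[2, 2, 2, 2, 2, 2, 2, 3]
step 2: w=[0.0481, 0.0481, 0.0481, 0.0481, 0.0481, 0.0481, 0.0481, 0.6630]  mean=-0.3634  Neff=2.1940  idx=[0, 3, 5, 7, 7, 7, 7, 7]
step 3: w=[0.1353, 0.1353, 0.1353, 0.1188, 0.1188, 0.1188, 0.1188, 0.1188]  mean=-0.4276  Neff=7.9674  idx=[0, 1, 2, 3, 4, 5, 6, 7]

N_eff = 7.9674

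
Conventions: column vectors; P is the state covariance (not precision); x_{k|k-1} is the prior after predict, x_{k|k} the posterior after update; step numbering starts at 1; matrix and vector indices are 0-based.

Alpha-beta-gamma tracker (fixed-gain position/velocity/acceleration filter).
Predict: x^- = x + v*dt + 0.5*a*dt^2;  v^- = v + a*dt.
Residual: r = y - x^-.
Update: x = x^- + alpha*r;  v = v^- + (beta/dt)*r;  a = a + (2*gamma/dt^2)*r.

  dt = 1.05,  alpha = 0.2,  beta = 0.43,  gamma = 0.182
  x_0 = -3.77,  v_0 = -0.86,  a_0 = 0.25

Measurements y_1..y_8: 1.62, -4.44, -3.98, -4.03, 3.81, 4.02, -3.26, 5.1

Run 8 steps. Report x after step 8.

step 1: x_pred=-4.5352  r=6.1552  x^+=-3.3041  v^+=1.9232  a^+=2.2822
step 2: x_pred=-0.0267  r=-4.4133  x^+=-0.9094  v^+=2.5122  a^+=0.8251
step 3: x_pred=2.1832  r=-6.1632  x^+=0.9506  v^+=0.8545  a^+=-1.2097
step 4: x_pred=1.1810  r=-5.2110  x^+=0.1388  v^+=-2.5497  a^+=-2.9302
step 5: x_pred=-4.1537  r=7.9637  x^+=-2.5609  v^+=-2.3651  a^+=-0.3009
step 6: x_pred=-5.2101  r=9.2301  x^+=-3.3641  v^+=1.0989  a^+=2.7465
step 7: x_pred=-0.6962  r=-2.5638  x^+=-1.2090  v^+=2.9328  a^+=1.9000
step 8: x_pred=2.9179  r=2.1821  x^+=3.3543  v^+=5.8215  a^+=2.6205

x_post = 3.3543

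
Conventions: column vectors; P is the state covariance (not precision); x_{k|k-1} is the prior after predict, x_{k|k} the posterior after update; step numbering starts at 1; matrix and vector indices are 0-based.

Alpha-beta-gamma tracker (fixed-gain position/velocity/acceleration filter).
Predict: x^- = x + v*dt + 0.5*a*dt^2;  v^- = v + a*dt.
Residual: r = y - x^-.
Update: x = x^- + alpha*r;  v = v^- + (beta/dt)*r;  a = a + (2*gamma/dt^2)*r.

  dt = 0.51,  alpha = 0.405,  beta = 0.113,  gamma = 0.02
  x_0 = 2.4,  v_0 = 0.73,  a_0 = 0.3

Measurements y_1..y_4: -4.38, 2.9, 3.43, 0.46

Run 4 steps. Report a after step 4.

step 1: x_pred=2.8113  r=-7.1913  x^+=-0.1012  v^+=-0.7104  a^+=-0.8059
step 2: x_pred=-0.5683  r=3.4683  x^+=0.8364  v^+=-0.3529  a^+=-0.2726
step 3: x_pred=0.6209  r=2.8091  x^+=1.7586  v^+=0.1305  a^+=0.1594
step 4: x_pred=1.8459  r=-1.3859  x^+=1.2846  v^+=-0.0953  a^+=-0.0537

a_post = -0.0537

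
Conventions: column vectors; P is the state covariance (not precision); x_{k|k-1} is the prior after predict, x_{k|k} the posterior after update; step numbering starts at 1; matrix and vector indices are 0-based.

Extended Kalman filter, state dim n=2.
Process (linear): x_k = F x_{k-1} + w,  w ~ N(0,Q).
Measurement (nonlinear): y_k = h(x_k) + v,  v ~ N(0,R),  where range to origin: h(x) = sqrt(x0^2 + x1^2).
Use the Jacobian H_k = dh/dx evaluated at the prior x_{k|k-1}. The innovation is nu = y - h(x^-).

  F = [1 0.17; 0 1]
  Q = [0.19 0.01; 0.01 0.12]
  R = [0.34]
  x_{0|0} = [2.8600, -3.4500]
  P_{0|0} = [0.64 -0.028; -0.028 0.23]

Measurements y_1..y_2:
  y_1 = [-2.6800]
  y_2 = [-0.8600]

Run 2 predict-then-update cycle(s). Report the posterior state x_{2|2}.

step 1: x^-=[2.2735, -3.4500]  P^-=[0.8271 0.0211; 0.0211 0.3500]  H_jac=[0.5503 -0.8350]  S=[0.8151]  K=[0.5368; -0.3443]  nu=[-6.8117]  x^+=[-1.3829, -1.1046]  P^+=[0.5923 0.1717; 0.1717 0.2534]
step 2: x^-=[-1.5706, -1.1046]  P^-=[0.8480 0.2248; 0.2248 0.3734]  H_jac=[-0.8180 -0.5753]  S=[1.2425]  K=[-0.6623; -0.3209]  nu=[-2.7802]  x^+=[0.2708, -0.2126]  P^+=[0.3029 -0.0392; -0.0392 0.2454]

x_post = [0.2708, -0.2126]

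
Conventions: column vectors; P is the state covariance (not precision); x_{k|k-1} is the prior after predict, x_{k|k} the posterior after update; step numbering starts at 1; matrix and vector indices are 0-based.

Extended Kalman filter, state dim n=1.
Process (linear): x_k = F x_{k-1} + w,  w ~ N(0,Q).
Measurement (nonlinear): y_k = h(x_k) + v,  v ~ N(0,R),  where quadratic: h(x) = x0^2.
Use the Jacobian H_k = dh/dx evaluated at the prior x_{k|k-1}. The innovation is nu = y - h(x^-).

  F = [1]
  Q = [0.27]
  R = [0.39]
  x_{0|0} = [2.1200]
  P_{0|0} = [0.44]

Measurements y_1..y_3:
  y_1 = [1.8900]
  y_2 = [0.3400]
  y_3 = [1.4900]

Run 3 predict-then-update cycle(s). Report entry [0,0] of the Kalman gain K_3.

step 1: x^-=[2.1200]  P^-=[0.7100]  H_jac=[4.2400]  S=[13.1541]  K=[0.2289]  nu=[-2.6044]  x^+=[1.5240]  P^+=[0.0211]
step 2: x^-=[1.5240]  P^-=[0.2911]  H_jac=[3.0479]  S=[3.0938]  K=[0.2867]  nu=[-1.9825]  x^+=[0.9555]  P^+=[0.0367]
step 3: x^-=[0.9555]  P^-=[0.3067]  H_jac=[1.9111]  S=[1.5101]  K=[0.3881]  nu=[0.5770]  x^+=[1.1795]  P^+=[0.0792]

K[0,0] = 0.3881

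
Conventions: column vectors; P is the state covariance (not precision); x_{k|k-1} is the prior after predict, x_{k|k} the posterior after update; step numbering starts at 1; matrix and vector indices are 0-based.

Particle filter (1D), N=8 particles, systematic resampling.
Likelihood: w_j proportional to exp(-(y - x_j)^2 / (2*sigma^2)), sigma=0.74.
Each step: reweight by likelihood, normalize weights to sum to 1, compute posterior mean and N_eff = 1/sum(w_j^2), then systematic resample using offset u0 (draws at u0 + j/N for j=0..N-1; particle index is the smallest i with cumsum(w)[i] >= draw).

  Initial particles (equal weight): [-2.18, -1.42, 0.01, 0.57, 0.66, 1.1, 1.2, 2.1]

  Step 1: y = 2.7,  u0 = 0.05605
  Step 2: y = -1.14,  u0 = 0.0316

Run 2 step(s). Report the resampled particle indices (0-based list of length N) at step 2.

step 1: w=[0.0000, 0.0000, 0.0014, 0.0161, 0.0227, 0.0981, 0.1302, 0.7314]  mean=1.8244  Neff=1.7783  idx=[5, 6, 7, 7, 7, 7, 7, 7]
step 2: w=[0.5887, 0.3875, 0.0040, 0.0040, 0.0040, 0.0040, 0.0040, 0.0040]  mean=1.1625  Neff=2.0125  idx=[0, 0, 0, 0, 0, 1, 1, 1]

resampled_idx = [0, 0, 0, 0, 0, 1, 1, 1]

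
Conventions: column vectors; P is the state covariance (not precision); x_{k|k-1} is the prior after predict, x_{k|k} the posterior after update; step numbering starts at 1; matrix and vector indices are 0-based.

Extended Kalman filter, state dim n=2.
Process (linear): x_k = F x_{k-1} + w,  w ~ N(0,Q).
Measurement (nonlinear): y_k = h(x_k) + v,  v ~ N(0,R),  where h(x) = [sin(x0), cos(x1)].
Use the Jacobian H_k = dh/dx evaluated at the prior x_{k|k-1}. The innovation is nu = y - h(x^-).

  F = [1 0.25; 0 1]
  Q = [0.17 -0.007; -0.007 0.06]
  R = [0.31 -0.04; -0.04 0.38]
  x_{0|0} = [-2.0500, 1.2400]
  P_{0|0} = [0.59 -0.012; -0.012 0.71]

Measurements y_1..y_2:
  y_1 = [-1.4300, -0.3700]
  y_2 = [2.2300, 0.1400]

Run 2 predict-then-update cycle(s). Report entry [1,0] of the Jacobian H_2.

step 1: x^-=[-1.7400, 1.2400]  P^-=[0.7984 0.1585; 0.1585 0.7700]  H_jac=[-0.1684 0.0000; 0.0000 -0.9458]  S=[0.3326 -0.0148; -0.0148 1.0688]  K=[-0.4106 -0.1459; -0.1105 -0.6829]  nu=[-0.4443, -0.6948]  x^+=[-1.4562, 1.7636]  P^+=[0.7213 0.0413; 0.0413 0.2697]
step 2: x^-=[-1.0153, 1.7636]  P^-=[0.9288 0.1017; 0.1017 0.3297]  H_jac=[0.5274 0.0000; 0.0000 -0.9815]  S=[0.5683 -0.0926; -0.0926 0.6976]  K=[0.8571 -0.0293; 0.0192 -0.4613]  nu=[3.0796, 0.3316]  x^+=[1.6146, 1.6697]  P^+=[0.5060 0.0463; 0.0463 0.1794]

H_jac[1,0] = 0.0000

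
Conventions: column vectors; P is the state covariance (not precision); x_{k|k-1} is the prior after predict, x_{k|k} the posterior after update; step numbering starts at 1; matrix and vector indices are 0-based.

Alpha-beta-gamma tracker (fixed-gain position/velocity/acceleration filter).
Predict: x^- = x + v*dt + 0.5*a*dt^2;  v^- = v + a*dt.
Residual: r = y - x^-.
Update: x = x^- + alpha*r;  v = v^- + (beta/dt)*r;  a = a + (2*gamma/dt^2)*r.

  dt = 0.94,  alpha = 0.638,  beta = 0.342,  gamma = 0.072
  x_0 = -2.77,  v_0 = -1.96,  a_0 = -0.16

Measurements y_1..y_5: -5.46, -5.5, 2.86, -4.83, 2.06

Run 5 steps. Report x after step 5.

step 1: x_pred=-4.6831  r=-0.7769  x^+=-5.1788  v^+=-2.3931  a^+=-0.2866
step 2: x_pred=-7.5549  r=2.0549  x^+=-6.2439  v^+=-1.9149  a^+=0.0483
step 3: x_pred=-8.0225  r=10.8825  x^+=-1.0795  v^+=2.0899  a^+=1.8218
step 4: x_pred=1.6899  r=-6.5199  x^+=-2.4698  v^+=1.4302  a^+=0.7592
step 5: x_pred=-0.7899  r=2.8499  x^+=1.0283  v^+=3.1808  a^+=1.2237

x_post = 1.0283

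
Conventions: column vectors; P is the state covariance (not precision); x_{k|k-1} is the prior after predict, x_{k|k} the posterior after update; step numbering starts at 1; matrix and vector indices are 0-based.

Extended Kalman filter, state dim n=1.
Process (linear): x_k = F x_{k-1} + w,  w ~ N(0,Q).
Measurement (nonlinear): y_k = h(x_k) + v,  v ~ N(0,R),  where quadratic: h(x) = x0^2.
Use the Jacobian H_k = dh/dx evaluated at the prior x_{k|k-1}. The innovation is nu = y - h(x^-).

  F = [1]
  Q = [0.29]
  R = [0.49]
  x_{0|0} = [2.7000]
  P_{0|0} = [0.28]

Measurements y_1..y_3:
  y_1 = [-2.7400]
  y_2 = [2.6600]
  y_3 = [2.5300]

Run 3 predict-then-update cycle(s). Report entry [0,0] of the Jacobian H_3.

step 1: x^-=[2.7000]  P^-=[0.5700]  H_jac=[5.4000]  S=[17.1112]  K=[0.1799]  nu=[-10.0300]  x^+=[0.8958]  P^+=[0.0163]
step 2: x^-=[0.8958]  P^-=[0.3063]  H_jac=[1.7916]  S=[1.4732]  K=[0.3725]  nu=[1.8576]  x^+=[1.5878]  P^+=[0.1019]
step 3: x^-=[1.5878]  P^-=[0.3919]  H_jac=[3.1755]  S=[4.4418]  K=[0.2802]  nu=[0.0090]  x^+=[1.5903]  P^+=[0.0432]

H_jac[0,0] = 3.1755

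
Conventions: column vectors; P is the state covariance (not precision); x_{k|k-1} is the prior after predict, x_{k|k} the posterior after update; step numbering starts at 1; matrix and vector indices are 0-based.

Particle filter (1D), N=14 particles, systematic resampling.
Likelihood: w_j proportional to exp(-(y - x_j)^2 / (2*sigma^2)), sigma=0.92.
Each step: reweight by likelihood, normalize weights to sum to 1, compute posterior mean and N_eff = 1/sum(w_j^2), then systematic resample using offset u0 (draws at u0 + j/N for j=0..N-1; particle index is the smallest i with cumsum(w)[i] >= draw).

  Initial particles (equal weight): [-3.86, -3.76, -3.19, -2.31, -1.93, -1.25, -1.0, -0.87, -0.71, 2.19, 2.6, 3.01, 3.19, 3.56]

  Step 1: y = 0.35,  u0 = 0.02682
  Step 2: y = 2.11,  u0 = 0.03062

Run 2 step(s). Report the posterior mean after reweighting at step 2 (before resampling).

step 1: w=[0.0000, 0.0000, 0.0003, 0.0087, 0.0263, 0.1249, 0.1930, 0.2352, 0.2917, 0.0767, 0.0285, 0.0087, 0.0048, 0.0013]  mean=-0.5448  Neff=4.9803  idx=[4, 5, 6, 6, 6, 7, 7, 7, 8, 8, 8, 8, 9, 9]
step 2: w=[0.0000, 0.0006, 0.0016, 0.0016, 0.0016, 0.0026, 0.0026, 0.0026, 0.0044, 0.0044, 0.0044, 0.0044, 0.4846, 0.4846]  mean=2.0974  Neff=2.1290  idx=[11, 12, 12, 12, 12, 12, 12, 13, 13, 13, 13, 13, 13, 13]

post_mean = 2.0974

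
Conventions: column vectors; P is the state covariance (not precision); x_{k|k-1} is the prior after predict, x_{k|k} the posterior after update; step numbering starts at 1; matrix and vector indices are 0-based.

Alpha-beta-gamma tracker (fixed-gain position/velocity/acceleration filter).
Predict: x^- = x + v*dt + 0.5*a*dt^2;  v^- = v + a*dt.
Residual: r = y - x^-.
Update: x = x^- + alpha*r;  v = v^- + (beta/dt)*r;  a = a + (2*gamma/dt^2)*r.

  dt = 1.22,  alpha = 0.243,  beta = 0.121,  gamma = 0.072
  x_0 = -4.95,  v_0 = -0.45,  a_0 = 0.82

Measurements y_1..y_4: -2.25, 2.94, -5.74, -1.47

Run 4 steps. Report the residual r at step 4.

resid = -7.6323

step 1: x_pred=-4.8888  r=2.6388  x^+=-4.2475  v^+=0.8121  a^+=1.0753
step 2: x_pred=-2.4565  r=5.3965  x^+=-1.1452  v^+=2.6592  a^+=1.5974
step 3: x_pred=3.2878  r=-9.0278  x^+=1.0941  v^+=3.7126  a^+=0.7240
step 4: x_pred=6.1623  r=-7.6323  x^+=4.3076  v^+=3.8389  a^+=-0.0144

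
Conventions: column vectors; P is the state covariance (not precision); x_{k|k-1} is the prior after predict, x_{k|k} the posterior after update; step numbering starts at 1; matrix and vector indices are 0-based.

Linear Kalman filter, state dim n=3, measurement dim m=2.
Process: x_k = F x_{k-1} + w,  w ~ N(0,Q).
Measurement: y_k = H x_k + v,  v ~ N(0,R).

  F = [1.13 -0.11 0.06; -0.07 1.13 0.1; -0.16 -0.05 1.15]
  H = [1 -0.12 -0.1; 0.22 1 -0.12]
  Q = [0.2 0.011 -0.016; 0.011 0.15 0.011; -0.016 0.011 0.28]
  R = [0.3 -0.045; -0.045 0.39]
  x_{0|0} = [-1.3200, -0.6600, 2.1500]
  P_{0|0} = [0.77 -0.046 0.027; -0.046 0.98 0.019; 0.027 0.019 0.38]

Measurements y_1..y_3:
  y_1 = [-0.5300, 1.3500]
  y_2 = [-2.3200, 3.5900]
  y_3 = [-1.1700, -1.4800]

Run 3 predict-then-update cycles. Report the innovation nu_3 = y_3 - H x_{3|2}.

step 1: x^-=[-1.2900, -0.4384, 2.7167]  P^-=[1.2113 -0.2245 -0.0894; -0.2245 1.4201 0.0381; -0.0894 0.0381 0.7919]  S=[1.6123 -0.1486; -0.1486 1.7769]  K=[0.7823 0.0951; -0.1778 0.7540; -0.1123 -0.0525]  nu=[0.9791, 2.3982]  x^+=[-0.2961, 1.1956, 2.4809]  P^+=[0.2306 -0.0425 0.0533; -0.0425 0.3192 0.0651; 0.0533 0.0651 0.7684]
step 2: x^-=[-0.3173, 1.6199, 2.8406]  P^-=[0.5181 -0.0874 0.0591; -0.0874 0.5871 0.1705; 0.0591 0.1705 1.2751]  S=[0.8525 -0.0942; -0.0942 0.9380]  K=[0.6223 0.0833; -0.1422 0.5693; -0.1018 0.0223]  nu=[-1.5243, 2.3808]  x^+=[-1.0674, 3.1920, 3.0488]  P^+=[0.1912 -0.0242 0.1119; -0.0242 0.2506 0.1405; 0.1119 0.1405 1.2654]
step 3: x^-=[-1.3744, 3.9865, 3.5174]  P^-=[0.4711 -0.0386 0.1651; -0.0386 0.5176 0.3199; 0.1651 0.3199 1.9013]  S=[0.7814 -0.0690; -0.0690 0.8553]  K=[0.5965 0.1011; -0.1220 0.5405; -0.0684 0.1442]  nu=[1.0345, -4.7421]  x^+=[-1.2365, 1.2972, 2.7628]  P^+=[0.1926 -0.0070 0.1900; -0.0070 0.2470 0.2429; 0.1900 0.2429 1.8785]

innov = [1.0345, -4.7421]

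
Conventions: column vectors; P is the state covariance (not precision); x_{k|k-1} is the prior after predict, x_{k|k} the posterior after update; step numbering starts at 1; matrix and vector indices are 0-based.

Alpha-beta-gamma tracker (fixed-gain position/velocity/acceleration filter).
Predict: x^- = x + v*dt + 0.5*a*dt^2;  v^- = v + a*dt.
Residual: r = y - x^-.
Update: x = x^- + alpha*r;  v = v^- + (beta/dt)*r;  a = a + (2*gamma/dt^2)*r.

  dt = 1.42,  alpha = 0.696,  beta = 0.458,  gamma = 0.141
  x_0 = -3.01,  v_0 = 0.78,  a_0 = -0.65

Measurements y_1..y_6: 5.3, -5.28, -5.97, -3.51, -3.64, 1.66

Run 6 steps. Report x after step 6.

x_post = -0.9106

step 1: x_pred=-2.5577  r=7.8577  x^+=2.9113  v^+=2.3914  a^+=0.4489
step 2: x_pred=6.7596  r=-12.0396  x^+=-1.6199  v^+=-0.8543  a^+=-1.2349
step 3: x_pred=-4.0781  r=-1.8919  x^+=-5.3949  v^+=-3.2180  a^+=-1.4994
step 4: x_pred=-11.4762  r=7.9662  x^+=-5.9317  v^+=-2.7779  a^+=-0.3853
step 5: x_pred=-10.2648  r=6.6248  x^+=-5.6539  v^+=-1.1883  a^+=0.5412
step 6: x_pred=-6.7958  r=8.4558  x^+=-0.9106  v^+=2.3074  a^+=1.7237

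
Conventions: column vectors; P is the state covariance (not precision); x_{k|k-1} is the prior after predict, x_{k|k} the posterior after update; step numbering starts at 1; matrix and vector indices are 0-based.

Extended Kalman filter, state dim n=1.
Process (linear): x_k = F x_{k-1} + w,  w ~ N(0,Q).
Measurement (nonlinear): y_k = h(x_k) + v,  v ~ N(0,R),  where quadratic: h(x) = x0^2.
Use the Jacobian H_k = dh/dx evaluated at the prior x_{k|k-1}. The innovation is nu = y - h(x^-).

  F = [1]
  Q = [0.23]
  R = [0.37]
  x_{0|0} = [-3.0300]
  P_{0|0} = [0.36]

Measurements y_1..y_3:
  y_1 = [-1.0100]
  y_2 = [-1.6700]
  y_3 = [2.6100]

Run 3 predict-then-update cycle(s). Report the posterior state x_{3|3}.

step 1: x^-=[-3.0300]  P^-=[0.5900]  H_jac=[-6.0600]  S=[22.0369]  K=[-0.1622]  nu=[-10.1909]  x^+=[-1.3766]  P^+=[0.0099]
step 2: x^-=[-1.3766]  P^-=[0.2399]  H_jac=[-2.7531]  S=[2.1884]  K=[-0.3018]  nu=[-3.5649]  x^+=[-0.3006]  P^+=[0.0406]
step 3: x^-=[-0.3006]  P^-=[0.2706]  H_jac=[-0.6013]  S=[0.4678]  K=[-0.3477]  nu=[2.5196]  x^+=[-1.1768]  P^+=[0.2140]

x_post = [-1.1768]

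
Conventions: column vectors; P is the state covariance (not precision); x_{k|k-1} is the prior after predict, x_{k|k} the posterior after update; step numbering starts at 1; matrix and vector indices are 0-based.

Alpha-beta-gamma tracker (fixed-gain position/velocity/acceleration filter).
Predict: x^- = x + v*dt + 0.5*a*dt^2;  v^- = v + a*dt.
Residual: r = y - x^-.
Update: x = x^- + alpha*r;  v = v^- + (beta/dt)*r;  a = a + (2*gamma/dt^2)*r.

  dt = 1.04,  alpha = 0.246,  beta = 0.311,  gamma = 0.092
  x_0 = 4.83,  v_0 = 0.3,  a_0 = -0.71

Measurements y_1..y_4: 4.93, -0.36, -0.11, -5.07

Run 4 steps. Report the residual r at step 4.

resid = -0.0642

step 1: x_pred=4.7580  r=0.1720  x^+=4.8003  v^+=-0.3870  a^+=-0.6807
step 2: x_pred=4.0297  r=-4.3897  x^+=2.9499  v^+=-2.4076  a^+=-1.4275
step 3: x_pred=-0.3261  r=0.2161  x^+=-0.2729  v^+=-3.8276  a^+=-1.3908
step 4: x_pred=-5.0058  r=-0.0642  x^+=-5.0216  v^+=-5.2932  a^+=-1.4017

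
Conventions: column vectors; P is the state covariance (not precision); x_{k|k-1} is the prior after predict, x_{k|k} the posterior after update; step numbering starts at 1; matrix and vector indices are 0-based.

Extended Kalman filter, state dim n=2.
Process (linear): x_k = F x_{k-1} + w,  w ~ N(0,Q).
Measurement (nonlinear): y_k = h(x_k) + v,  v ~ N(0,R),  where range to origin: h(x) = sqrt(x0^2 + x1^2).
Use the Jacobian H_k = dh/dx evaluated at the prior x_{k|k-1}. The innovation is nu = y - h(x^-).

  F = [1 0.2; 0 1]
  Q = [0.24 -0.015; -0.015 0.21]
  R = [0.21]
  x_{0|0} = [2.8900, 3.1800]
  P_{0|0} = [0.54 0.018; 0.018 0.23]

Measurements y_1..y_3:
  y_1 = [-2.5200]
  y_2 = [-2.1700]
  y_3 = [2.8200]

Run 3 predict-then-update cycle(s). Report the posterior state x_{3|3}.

x_post = [1.4788, -1.7286]

step 1: x^-=[3.5260, 3.1800]  P^-=[0.7964 0.0490; 0.0490 0.4400]  H_jac=[0.7426 0.6697]  S=[0.8953]  K=[0.6972; 0.3698]  nu=[-7.2682]  x^+=[-1.5417, 0.4923]  P^+=[0.3612 -0.1818; -0.1818 0.3176]
step 2: x^-=[-1.4432, 0.4923]  P^-=[0.5411 -0.1333; -0.1333 0.5276]  H_jac=[-0.9465 0.3228]  S=[0.8312]  K=[-0.6680; 0.3567]  nu=[-3.6949]  x^+=[1.0248, -0.8257]  P^+=[0.1703 0.0647; 0.0647 0.4218]
step 3: x^-=[0.8596, -0.8257]  P^-=[0.4530 0.1341; 0.1341 0.6318]  H_jac=[0.7212 -0.6927]  S=[0.6149]  K=[0.3803; -0.5546]  nu=[1.6280]  x^+=[1.4788, -1.7286]  P^+=[0.3641 0.2638; 0.2638 0.4427]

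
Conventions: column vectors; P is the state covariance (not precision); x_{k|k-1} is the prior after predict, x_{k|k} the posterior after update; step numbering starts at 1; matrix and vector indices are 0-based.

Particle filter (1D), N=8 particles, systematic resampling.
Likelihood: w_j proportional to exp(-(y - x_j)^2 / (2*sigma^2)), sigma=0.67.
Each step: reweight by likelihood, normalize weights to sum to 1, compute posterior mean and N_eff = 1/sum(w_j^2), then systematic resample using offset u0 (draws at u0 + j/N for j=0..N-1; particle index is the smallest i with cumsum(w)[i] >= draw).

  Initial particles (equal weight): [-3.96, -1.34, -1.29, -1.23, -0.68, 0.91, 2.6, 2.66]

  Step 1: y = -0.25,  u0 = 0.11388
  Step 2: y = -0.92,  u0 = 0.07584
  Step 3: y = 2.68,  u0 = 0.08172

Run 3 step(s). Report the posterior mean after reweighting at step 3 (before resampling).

step 1: w=[0.0000, 0.1368, 0.1540, 0.1763, 0.4181, 0.1148, 0.0001, 0.0000]  mean=-0.7783  Neff=3.8245  idx=[1, 2, 3, 4, 4, 4, 4, 5]
step 2: w=[0.1293, 0.1351, 0.1414, 0.1476, 0.1476, 0.1476, 0.1476, 0.0038]  mean=-0.9195  Neff=7.0359  idx=[0, 1, 2, 3, 4, 4, 5, 6]
step 3: w=[0.0009, 0.0014, 0.0023, 0.1991, 0.1991, 0.1991, 0.1991, 0.1991]  mean=-0.6827  Neff=5.0457  idx=[3, 4, 4, 5, 5, 6, 7, 7]

post_mean = -0.6827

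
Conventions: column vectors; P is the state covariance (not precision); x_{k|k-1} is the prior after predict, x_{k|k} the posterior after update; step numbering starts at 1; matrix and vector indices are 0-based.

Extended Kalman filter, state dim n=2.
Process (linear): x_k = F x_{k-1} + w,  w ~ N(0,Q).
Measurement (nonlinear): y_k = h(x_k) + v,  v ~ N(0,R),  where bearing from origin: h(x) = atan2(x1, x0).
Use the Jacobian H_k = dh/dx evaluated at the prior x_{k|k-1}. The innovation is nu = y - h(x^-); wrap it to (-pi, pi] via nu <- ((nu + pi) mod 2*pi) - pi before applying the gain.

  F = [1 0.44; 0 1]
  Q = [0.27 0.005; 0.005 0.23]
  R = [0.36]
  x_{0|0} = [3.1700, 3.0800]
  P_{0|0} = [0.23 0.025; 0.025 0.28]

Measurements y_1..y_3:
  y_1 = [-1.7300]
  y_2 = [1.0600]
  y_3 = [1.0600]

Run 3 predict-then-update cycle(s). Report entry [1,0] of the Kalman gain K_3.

K[1,0] = 0.2171

step 1: x^-=[4.5252, 3.0800]  P^-=[0.5762 0.1532; 0.1532 0.5100]  H_jac=[-0.1028 0.1510]  S=[0.3730]  K=[-0.0968; 0.1643]  nu=[-2.3276]  x^+=[4.7504, 2.6976]  P^+=[0.5727 0.1591; 0.1591 0.4999]
step 2: x^-=[5.9374, 2.6976]  P^-=[1.0795 0.3841; 0.3841 0.7299]  H_jac=[-0.0634 0.1396]  S=[0.3718]  K=[-0.0399; 0.2086]  nu=[0.6335]  x^+=[5.9121, 2.8297]  P^+=[1.0789 0.3872; 0.3872 0.7138]
step 3: x^-=[7.1572, 2.8297]  P^-=[1.8279 0.7063; 0.7063 0.9438]  H_jac=[-0.0478 0.1208]  S=[0.3698]  K=[-0.0054; 0.2171]  nu=[0.6835]  x^+=[7.1535, 2.9781]  P^+=[1.8279 0.7067; 0.7067 0.9263]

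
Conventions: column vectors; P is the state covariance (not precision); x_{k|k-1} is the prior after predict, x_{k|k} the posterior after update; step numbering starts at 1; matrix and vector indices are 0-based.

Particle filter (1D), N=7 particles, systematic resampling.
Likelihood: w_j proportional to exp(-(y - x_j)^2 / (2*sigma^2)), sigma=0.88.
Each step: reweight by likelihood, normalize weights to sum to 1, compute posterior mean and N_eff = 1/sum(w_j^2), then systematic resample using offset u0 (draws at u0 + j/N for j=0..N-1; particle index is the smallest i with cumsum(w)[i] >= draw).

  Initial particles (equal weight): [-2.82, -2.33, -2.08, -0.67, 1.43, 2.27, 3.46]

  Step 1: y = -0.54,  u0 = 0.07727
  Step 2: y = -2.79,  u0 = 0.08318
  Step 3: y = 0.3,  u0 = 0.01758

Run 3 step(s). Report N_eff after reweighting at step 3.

N_eff = 1.4414

step 1: w=[0.0240, 0.0869, 0.1487, 0.6801, 0.0561, 0.0042, 0.0000]  mean=-0.9451  Neff=2.0163  idx=[1, 2, 3, 3, 3, 3, 3]
step 2: w=[0.4667, 0.3864, 0.0294, 0.0294, 0.0294, 0.0294, 0.0294]  mean=-1.9895  Neff=2.6924  idx=[0, 0, 0, 1, 1, 1, 4]
step 3: w=[0.0175, 0.0175, 0.0175, 0.0393, 0.0393, 0.0393, 0.8296]  mean=-0.9234  Neff=1.4414  idx=[1, 5, 6, 6, 6, 6, 6]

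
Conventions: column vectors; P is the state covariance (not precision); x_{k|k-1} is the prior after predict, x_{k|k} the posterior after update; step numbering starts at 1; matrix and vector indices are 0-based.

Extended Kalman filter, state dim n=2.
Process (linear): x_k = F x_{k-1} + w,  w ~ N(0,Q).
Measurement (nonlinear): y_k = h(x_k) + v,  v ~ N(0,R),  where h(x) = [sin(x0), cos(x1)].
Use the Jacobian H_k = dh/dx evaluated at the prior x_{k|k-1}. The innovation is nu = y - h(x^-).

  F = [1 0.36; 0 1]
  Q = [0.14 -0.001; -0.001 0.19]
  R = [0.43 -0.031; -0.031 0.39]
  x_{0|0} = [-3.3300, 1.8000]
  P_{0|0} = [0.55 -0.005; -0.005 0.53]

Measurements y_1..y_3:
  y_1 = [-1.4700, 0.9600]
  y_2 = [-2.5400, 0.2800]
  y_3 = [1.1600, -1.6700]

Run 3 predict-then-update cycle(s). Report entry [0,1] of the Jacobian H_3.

H_jac[0,1] = 0.0000

step 1: x^-=[-2.6820, 1.8000]  P^-=[0.7551 0.1848; 0.1848 0.7200]  H_jac=[-0.8962 0.0000; 0.0000 -0.9738]  S=[1.0365 0.1303; 0.1303 1.0728]  K=[-0.6416 -0.0898; -0.0788 -0.6440]  nu=[-1.0264, 1.1872]  x^+=[-2.1301, 1.1164]  P^+=[0.3047 0.0155; 0.0155 0.2554]
step 2: x^-=[-1.7282, 1.1164]  P^-=[0.4890 0.1065; 0.1065 0.4454]  H_jac=[-0.1568 0.0000; 0.0000 -0.8985]  S=[0.4420 -0.0160; -0.0160 0.7496]  K=[-0.1782 -0.1315; -0.0571 -0.5351]  nu=[-1.5524, -0.1589]  x^+=[-1.4307, 1.2901]  P^+=[0.4628 0.0509; 0.0509 0.2303]
step 3: x^-=[-0.9663, 1.2901]  P^-=[0.6693 0.1328; 0.1328 0.4203]  H_jac=[0.5684 0.0000; 0.0000 -0.9609]  S=[0.6462 -0.1035; -0.1035 0.7780]  K=[0.5746 -0.0876; 0.0344 -0.5145]  nu=[1.9828, -1.9470]  x^+=[0.3436, 2.3600]  P^+=[0.4395 0.0541; 0.0541 0.2099]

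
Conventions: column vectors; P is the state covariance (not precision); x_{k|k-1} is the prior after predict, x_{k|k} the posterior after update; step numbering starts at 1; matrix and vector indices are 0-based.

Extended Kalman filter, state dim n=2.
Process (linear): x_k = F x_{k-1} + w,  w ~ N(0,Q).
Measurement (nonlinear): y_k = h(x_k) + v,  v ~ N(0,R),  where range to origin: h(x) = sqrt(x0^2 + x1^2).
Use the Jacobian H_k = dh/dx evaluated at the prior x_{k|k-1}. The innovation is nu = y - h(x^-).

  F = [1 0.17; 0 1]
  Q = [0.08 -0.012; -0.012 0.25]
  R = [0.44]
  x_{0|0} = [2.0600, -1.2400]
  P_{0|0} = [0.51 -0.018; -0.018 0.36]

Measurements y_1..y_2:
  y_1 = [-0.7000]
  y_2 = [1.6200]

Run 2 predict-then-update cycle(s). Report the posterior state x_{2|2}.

step 1: x^-=[1.8492, -1.2400]  P^-=[0.5943 0.0312; 0.0312 0.6100]  H_jac=[0.8306 -0.5569]  S=[1.0103]  K=[0.4714; -0.3106]  nu=[-2.9265]  x^+=[0.4698, -0.3310]  P^+=[0.3698 0.1791; 0.1791 0.5125]
step 2: x^-=[0.4135, -0.3310]  P^-=[0.5255 0.2542; 0.2542 0.7625]  H_jac=[0.7807 -0.6249]  S=[0.8100]  K=[0.3104; -0.3432]  nu=[1.0903]  x^+=[0.7520, -0.7052]  P^+=[0.4475 0.3405; 0.3405 0.6671]

x_post = [0.7520, -0.7052]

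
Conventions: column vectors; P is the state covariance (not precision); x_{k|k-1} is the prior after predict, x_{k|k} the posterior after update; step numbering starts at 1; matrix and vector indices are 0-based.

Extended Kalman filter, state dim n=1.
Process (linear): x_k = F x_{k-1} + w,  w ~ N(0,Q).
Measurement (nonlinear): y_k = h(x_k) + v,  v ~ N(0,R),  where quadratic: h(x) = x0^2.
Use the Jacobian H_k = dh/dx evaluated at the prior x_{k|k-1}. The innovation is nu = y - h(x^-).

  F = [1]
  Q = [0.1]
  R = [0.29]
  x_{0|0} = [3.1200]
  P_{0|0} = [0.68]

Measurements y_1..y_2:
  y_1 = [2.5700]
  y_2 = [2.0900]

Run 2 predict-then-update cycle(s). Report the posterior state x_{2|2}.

step 1: x^-=[3.1200]  P^-=[0.7800]  H_jac=[6.2400]  S=[30.6613]  K=[0.1587]  nu=[-7.1644]  x^+=[1.9827]  P^+=[0.0074]
step 2: x^-=[1.9827]  P^-=[0.1074]  H_jac=[3.9654]  S=[1.9785]  K=[0.2152]  nu=[-1.8412]  x^+=[1.5865]  P^+=[0.0157]

x_post = [1.5865]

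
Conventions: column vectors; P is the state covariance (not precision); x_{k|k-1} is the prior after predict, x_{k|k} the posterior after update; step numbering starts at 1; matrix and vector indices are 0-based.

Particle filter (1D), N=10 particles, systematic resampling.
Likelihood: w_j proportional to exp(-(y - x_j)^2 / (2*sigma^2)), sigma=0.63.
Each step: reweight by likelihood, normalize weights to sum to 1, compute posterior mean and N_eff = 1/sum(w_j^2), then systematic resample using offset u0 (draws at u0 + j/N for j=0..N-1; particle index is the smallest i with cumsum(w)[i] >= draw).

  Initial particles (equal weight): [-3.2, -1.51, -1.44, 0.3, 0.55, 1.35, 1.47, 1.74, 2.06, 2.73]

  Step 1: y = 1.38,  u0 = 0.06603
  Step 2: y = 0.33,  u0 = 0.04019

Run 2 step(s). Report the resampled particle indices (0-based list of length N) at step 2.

step 1: w=[0.0000, 0.0000, 0.0000, 0.0555, 0.1012, 0.2409, 0.2387, 0.2048, 0.1347, 0.0243]  mean=1.4483  Neff=5.2918  idx=[4, 5, 5, 5, 6, 6, 7, 7, 8, 8]
step 2: w=[0.4006, 0.1148, 0.1148, 0.1148, 0.0828, 0.0828, 0.0348, 0.0348, 0.0098, 0.0098]  mean=1.0904  Neff=4.6210  idx=[0, 0, 0, 0, 1, 2, 3, 3, 5, 6]

resampled_idx = [0, 0, 0, 0, 1, 2, 3, 3, 5, 6]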